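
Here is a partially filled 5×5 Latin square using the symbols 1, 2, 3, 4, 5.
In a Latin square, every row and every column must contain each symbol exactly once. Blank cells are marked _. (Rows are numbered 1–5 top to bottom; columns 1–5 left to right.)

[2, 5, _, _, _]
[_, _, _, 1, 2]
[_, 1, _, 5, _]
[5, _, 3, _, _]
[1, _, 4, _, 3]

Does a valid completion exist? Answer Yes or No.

No

Row 1, column 3: row 1 has {2, 5} and column 3 has {3, 4}, so it must be 1.
Row 1, column 5: row 1 has {1, 2, 5} and column 5 has {2, 3}, so it must be 4.
Now row 3, column 5: row 3 together with column 5 already contain {1, 2, 3, 4, 5} — every symbol — so nothing can go there. The grid has no valid completion.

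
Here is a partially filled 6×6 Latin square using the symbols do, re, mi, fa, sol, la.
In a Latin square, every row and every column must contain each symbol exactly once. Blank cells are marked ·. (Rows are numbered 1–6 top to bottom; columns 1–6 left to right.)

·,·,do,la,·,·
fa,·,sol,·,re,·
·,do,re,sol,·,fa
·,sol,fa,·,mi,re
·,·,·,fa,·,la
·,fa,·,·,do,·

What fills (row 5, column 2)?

re

Row 3, column 5: row 3 has {do, re, fa, sol} and column 5 has {do, re, mi}, leaving only la.
Row 3, column 1: row 3 has {do, re, fa, sol, la} and column 1 has {fa}, leaving only mi.
Row 4, column 4: row 4 has {re, mi, fa, sol} and column 4 has {fa, sol, la}, leaving only do.
Row 2, column 4: row 2 has {re, fa, sol} and column 4 has {do, fa, sol, la}, leaving only mi.
Row 2, column 2: row 2 has {re, mi, fa, sol} and column 2 has {do, fa, sol}, leaving only la.
Row 2, column 6: row 2 has {re, mi, fa, sol, la} and column 6 has {re, fa, la}, leaving only do.
Row 4, column 1: row 4 has {do, re, mi, fa, sol} and column 1 has {mi, fa}, leaving only la.
Row 5, column 3: row 5 has {fa, la} and column 3 has {do, re, fa, sol}, leaving only mi.
Row 5 already has {mi, fa, la} and column 2 already has {do, fa, sol, la}, so row 5, column 2 must be re.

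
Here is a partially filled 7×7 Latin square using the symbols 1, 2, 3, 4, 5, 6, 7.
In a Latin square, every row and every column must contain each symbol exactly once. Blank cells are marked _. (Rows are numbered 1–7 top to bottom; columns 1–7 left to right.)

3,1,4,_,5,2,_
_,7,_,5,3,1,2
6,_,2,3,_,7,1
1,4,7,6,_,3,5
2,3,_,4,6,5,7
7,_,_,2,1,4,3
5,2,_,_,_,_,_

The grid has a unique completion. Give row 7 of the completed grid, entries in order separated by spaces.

5 2 3 1 7 6 4

Row 7, column 6: row 7 has {2, 5} and column 6 has {1, 2, 3, 4, 5, 7}, leaving only 6.
Row 7, column 7: row 7 has {2, 5, 6} and column 7 has {1, 2, 3, 5, 7}, leaving only 4.
Row 7, column 5: row 7 has {2, 4, 5, 6} and column 5 has {1, 3, 5, 6}, leaving only 7.
Row 7, column 4: row 7 has {2, 4, 5, 6, 7} and column 4 has {2, 3, 4, 5, 6}, leaving only 1.
Row 7, column 3: row 7 has {1, 2, 4, 5, 6, 7} and column 3 has {2, 4, 7}, leaving only 3.
So row 7 reads: 5 2 3 1 7 6 4.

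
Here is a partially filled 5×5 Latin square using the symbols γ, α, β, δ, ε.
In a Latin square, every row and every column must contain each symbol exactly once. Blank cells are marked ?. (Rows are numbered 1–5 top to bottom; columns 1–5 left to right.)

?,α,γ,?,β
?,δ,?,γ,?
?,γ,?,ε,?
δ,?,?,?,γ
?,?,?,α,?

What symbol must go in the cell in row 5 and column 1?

γ

Row 1, column 1: row 1 has {γ, α, β} and column 1 has {δ}, leaving only ε.
Row 1, column 4: row 1 has {γ, α, β, ε} and column 4 has {γ, α, ε}, leaving only δ.
Row 4, column 4: row 4 has {γ, δ} and column 4 has {γ, α, δ, ε}, leaving only β.
Row 4, column 2: row 4 has {γ, β, δ} and column 2 has {γ, α, δ}, leaving only ε.
Row 4, column 3: row 4 has {γ, β, δ, ε} and column 3 has {γ}, leaving only α.
Row 5, column 2: row 5 has {α} and column 2 has {γ, α, δ, ε}, leaving only β.
Row 5 already has {α, β} and column 1 already has {δ, ε}, so row 5, column 1 must be γ.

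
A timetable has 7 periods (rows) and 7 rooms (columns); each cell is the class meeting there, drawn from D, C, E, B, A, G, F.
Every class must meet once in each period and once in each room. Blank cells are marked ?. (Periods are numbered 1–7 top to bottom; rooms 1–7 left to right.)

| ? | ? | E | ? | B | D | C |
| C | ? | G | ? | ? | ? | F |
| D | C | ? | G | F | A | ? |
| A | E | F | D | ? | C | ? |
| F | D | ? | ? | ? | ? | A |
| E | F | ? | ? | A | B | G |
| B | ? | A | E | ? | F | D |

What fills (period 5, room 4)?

Period 1, room 1: period 1 has {D, C, E, B} and room 1 has {D, C, E, B, A, F}, leaving only G.
Period 1, room 2: period 1 has {D, C, E, B, G} and room 2 has {D, C, E, F}, leaving only A.
Period 1, room 4: period 1 has {D, C, E, B, A, G} and room 4 has {D, E, G}, leaving only F.
Period 2, room 2: period 2 has {C, G, F} and room 2 has {D, C, E, A, F}, leaving only B.
Period 2, room 4: period 2 has {C, B, G, F} and room 4 has {D, E, G, F}, leaving only A.
Period 2, room 6: period 2 has {C, B, A, G, F} and room 6 has {D, C, B, A, F}, leaving only E.
Period 2, room 5: period 2 has {C, E, B, A, G, F} and room 5 has {B, A, F}, leaving only D.
Period 3, room 3: period 3 has {D, C, A, G, F} and room 3 has {E, A, G, F}, leaving only B.
Period 3, room 7: period 3 has {D, C, B, A, G, F} and room 7 has {D, C, A, G, F}, leaving only E.
Period 4, room 5: period 4 has {D, C, E, A, F} and room 5 has {D, B, A, F}, leaving only G.
Period 4, room 7: period 4 has {D, C, E, A, G, F} and room 7 has {D, C, E, A, G, F}, leaving only B.
Period 5, room 3: period 5 has {D, A, F} and room 3 has {E, B, A, G, F}, leaving only C.
Period 5 already has {D, C, A, F} and room 4 already has {D, E, A, G, F}, so period 5, room 4 must be B.

B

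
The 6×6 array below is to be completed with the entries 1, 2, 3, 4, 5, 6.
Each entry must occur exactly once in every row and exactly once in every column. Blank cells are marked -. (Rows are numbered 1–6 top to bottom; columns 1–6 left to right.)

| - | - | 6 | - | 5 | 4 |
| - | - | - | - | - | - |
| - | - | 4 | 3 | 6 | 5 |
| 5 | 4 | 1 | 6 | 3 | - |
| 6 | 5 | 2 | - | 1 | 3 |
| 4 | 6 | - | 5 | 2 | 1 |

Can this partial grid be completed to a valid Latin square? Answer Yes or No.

Yes

No row or column among the givens repeats a symbol, and propagating forced cells runs into no contradiction.
One valid completion exists (for instance, 1 3 6 2 5 4 / 3 2 5 1 4 6 / 2 1 4 3 6 5 / 5 4 1 6 3 2 / 6 5 2 4 1 3 / 4 6 3 5 2 1).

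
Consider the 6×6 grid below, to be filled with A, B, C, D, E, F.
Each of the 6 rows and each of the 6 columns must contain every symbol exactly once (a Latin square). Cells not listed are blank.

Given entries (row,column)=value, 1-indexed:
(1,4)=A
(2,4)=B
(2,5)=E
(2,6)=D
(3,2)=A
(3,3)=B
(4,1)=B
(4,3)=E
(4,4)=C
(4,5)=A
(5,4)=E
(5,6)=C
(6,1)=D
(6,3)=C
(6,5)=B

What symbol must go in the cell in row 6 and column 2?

E

Row 4, column 6: row 4 has {A, B, C, E} and column 6 has {C, D}, leaving only F.
Row 3, column 6: row 3 has {A, B} and column 6 has {C, D, F}, leaving only E.
Row 1, column 6: row 1 has {A} and column 6 has {C, D, E, F}, leaving only B.
Row 4, column 2: row 4 has {A, B, C, E, F} and column 2 has {A}, leaving only D.
Row 6, column 4: row 6 has {B, C, D} and column 4 has {A, B, C, E}, leaving only F.
Row 6 already has {B, C, D, F} and column 2 already has {A, D}, so row 6, column 2 must be E.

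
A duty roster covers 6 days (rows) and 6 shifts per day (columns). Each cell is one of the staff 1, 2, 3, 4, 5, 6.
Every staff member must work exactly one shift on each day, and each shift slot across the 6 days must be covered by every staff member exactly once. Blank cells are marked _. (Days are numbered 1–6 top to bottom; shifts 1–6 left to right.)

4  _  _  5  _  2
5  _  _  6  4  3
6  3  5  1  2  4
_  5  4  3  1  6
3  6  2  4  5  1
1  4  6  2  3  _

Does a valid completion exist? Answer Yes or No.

Yes

No day or shift among the givens repeats a symbol, and propagating forced cells runs into no contradiction.
One valid completion exists (for instance, 4 1 3 5 6 2 / 5 2 1 6 4 3 / 6 3 5 1 2 4 / 2 5 4 3 1 6 / 3 6 2 4 5 1 / 1 4 6 2 3 5).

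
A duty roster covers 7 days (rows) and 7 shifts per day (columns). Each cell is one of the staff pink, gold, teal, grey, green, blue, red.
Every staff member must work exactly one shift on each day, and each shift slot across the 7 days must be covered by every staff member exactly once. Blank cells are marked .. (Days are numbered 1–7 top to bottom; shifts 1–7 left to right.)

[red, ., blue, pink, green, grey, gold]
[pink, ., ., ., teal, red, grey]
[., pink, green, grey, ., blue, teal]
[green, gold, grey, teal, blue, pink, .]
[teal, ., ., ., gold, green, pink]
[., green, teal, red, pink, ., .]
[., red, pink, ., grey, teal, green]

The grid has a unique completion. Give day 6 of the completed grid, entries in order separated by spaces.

Day 6, shift 6: day 6 has {pink, teal, green, red} and shift 6 has {pink, teal, grey, green, blue, red}, leaving only gold.
Day 6, shift 7: day 6 has {pink, gold, teal, green, red} and shift 7 has {pink, gold, teal, grey, green}, leaving only blue.
Day 6, shift 1: day 6 has {pink, gold, teal, green, blue, red} and shift 1 has {pink, teal, green, red}, leaving only grey.
So day 6 reads: grey green teal red pink gold blue.

grey green teal red pink gold blue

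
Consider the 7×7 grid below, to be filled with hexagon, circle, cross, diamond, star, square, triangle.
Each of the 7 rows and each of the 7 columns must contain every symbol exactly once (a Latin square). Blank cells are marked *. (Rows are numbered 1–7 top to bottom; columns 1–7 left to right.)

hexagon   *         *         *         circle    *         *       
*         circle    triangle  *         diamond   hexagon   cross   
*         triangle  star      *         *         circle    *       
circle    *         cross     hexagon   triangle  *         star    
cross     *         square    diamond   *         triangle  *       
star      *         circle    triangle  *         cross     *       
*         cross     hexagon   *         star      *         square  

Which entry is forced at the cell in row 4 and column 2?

diamond

Row 1, column 3: row 1 has {hexagon, circle} and column 3 has {hexagon, circle, cross, star, square, triangle}, leaving only diamond.
Row 1, column 7: row 1 has {hexagon, circle, diamond} and column 7 has {cross, star, square}, leaving only triangle.
Row 2, column 1: row 2 has {hexagon, circle, cross, diamond, triangle} and column 1 has {hexagon, circle, cross, star}, leaving only square.
Row 2, column 4: row 2 has {hexagon, circle, cross, diamond, square, triangle} and column 4 has {hexagon, diamond, triangle}, leaving only star.
Row 3, column 1: row 3 has {circle, star, triangle} and column 1 has {hexagon, circle, cross, star, square}, leaving only diamond.
Row 3, column 7: row 3 has {circle, diamond, star, triangle} and column 7 has {cross, star, square, triangle}, leaving only hexagon.
Row 5, column 5: row 5 has {cross, diamond, square, triangle} and column 5 has {circle, diamond, star, triangle}, leaving only hexagon.
Row 5, column 2: row 5 has {hexagon, cross, diamond, square, triangle} and column 2 has {circle, cross, triangle}, leaving only star.
Row 1, column 2: row 1 has {hexagon, circle, diamond, triangle} and column 2 has {circle, cross, star, triangle}, leaving only square.
Row 4 already has {hexagon, circle, cross, star, triangle} and column 2 already has {circle, cross, star, square, triangle}, so row 4, column 2 must be diamond.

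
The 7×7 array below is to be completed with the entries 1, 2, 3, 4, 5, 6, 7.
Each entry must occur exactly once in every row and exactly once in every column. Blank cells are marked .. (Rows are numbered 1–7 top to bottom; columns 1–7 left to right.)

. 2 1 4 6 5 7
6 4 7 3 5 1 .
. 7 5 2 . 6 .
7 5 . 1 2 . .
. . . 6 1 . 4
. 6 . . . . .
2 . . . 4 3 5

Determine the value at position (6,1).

1

Row 1, column 1: row 1 has {1, 2, 4, 5, 6, 7} and column 1 has {2, 6, 7}, leaving only 3.
Row 2, column 7: row 2 has {1, 3, 4, 5, 6, 7} and column 7 has {4, 5, 7}, leaving only 2.
Row 3, column 5: row 3 has {2, 5, 6, 7} and column 5 has {1, 2, 4, 5, 6}, leaving only 3.
Row 3, column 7: row 3 has {2, 3, 5, 6, 7} and column 7 has {2, 4, 5, 7}, leaving only 1.
Row 3, column 1: row 3 has {1, 2, 3, 5, 6, 7} and column 1 has {2, 3, 6, 7}, leaving only 4.
Row 4, column 6: row 4 has {1, 2, 5, 7} and column 6 has {1, 3, 5, 6}, leaving only 4.
Row 5, column 1: row 5 has {1, 4, 6} and column 1 has {2, 3, 4, 6, 7}, leaving only 5.
Row 6 already has {6} and column 1 already has {2, 3, 4, 5, 6, 7}, so row 6, column 1 must be 1.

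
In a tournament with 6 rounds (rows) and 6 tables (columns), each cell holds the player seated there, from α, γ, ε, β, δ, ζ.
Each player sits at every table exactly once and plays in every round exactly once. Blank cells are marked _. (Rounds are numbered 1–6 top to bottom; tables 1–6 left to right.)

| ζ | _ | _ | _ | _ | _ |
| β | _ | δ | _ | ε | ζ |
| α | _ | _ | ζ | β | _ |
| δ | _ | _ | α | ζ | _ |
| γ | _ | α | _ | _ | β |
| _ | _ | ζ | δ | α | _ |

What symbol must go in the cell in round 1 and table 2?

Round 2, table 4: round 2 has {ε, β, δ, ζ} and table 4 has {α, δ, ζ}, leaving only γ.
Round 2, table 2: round 2 has {γ, ε, β, δ, ζ} and table 2 has {}, leaving only α.
Round 5, table 4: round 5 has {α, γ, β} and table 4 has {α, γ, δ, ζ}, leaving only ε.
Round 1, table 4: round 1 has {ζ} and table 4 has {α, γ, ε, δ, ζ}, leaving only β.
Round 5, table 5: round 5 has {α, γ, ε, β} and table 5 has {α, ε, β, ζ}, leaving only δ.
Round 1, table 5: round 1 has {β, ζ} and table 5 has {α, ε, β, δ, ζ}, leaving only γ.
Round 1, table 3: round 1 has {γ, β, ζ} and table 3 has {α, δ, ζ}, leaving only ε.
Round 1 already has {γ, ε, β, ζ} and table 2 already has {α}, so round 1, table 2 must be δ.

δ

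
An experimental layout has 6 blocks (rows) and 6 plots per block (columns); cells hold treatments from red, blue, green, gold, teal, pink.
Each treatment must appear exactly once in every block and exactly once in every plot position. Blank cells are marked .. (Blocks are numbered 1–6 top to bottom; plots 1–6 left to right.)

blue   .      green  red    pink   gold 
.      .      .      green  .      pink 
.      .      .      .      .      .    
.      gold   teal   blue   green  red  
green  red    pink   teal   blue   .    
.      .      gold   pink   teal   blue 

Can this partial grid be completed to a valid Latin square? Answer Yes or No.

No

Block 5, plot 6: block 5 together with plot 6 already contain {red, blue, green, gold, teal, pink} — every symbol — so nothing can go there. The grid has no valid completion.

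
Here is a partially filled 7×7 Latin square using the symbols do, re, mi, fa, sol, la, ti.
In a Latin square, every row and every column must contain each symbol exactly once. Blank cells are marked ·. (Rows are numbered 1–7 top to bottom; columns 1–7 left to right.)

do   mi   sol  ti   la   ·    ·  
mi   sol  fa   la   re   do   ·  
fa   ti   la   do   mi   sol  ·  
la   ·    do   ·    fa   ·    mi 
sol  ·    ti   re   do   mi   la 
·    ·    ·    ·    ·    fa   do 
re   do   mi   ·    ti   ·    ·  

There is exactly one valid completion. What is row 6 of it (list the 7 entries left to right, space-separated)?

ti la re mi sol fa do

Row 6, column 1: row 6 has {do, fa} and column 1 has {do, re, mi, fa, sol, la}, leaving only ti.
Row 6, column 3: row 6 has {do, fa, ti} and column 3 has {do, mi, fa, sol, la, ti}, leaving only re.
Row 6, column 2: row 6 has {do, re, fa, ti} and column 2 has {do, mi, sol, ti}, leaving only la.
Row 6, column 5: row 6 has {do, re, fa, la, ti} and column 5 has {do, re, mi, fa, la, ti}, leaving only sol.
Row 6, column 4: row 6 has {do, re, fa, sol, la, ti} and column 4 has {do, re, la, ti}, leaving only mi.
So row 6 reads: ti la re mi sol fa do.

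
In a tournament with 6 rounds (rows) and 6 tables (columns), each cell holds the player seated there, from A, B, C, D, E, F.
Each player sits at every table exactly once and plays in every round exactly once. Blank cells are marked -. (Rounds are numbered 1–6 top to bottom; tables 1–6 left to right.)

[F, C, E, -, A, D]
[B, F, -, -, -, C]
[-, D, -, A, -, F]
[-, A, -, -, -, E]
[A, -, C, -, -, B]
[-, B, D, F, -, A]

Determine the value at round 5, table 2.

E

Round 5 already has {A, B, C} and table 2 already has {A, B, C, D, F}, so round 5, table 2 must be E.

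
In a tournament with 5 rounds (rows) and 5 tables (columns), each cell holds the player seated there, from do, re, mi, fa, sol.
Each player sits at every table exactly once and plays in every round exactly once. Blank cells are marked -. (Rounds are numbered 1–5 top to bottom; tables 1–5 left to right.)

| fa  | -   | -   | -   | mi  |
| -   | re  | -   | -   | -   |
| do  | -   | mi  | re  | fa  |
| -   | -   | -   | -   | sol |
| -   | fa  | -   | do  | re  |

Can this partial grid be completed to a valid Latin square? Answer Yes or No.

Yes

No round or table among the givens repeats a symbol, and propagating forced cells runs into no contradiction.
One valid completion exists (for instance, fa do re sol mi / sol re fa mi do / do sol mi re fa / re mi do fa sol / mi fa sol do re).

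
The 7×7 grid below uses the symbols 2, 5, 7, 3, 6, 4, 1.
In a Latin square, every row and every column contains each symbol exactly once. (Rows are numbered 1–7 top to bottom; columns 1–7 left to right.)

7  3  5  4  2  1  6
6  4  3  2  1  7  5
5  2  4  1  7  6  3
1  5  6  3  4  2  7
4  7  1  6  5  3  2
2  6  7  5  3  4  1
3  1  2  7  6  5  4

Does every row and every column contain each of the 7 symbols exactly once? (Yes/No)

Each row is a permutation of the 7 symbols, and so is each column.

Yes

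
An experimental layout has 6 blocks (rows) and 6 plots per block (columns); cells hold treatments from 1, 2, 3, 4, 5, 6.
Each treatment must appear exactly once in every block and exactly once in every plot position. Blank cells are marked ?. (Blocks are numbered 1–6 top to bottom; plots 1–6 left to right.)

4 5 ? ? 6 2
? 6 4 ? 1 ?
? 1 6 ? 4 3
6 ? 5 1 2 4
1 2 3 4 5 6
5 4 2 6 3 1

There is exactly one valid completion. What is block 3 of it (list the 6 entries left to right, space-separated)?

2 1 6 5 4 3

Block 3, plot 1: block 3 has {1, 3, 4, 6} and plot 1 has {1, 4, 5, 6}, leaving only 2.
Block 3, plot 4: block 3 has {1, 2, 3, 4, 6} and plot 4 has {1, 4, 6}, leaving only 5.
So block 3 reads: 2 1 6 5 4 3.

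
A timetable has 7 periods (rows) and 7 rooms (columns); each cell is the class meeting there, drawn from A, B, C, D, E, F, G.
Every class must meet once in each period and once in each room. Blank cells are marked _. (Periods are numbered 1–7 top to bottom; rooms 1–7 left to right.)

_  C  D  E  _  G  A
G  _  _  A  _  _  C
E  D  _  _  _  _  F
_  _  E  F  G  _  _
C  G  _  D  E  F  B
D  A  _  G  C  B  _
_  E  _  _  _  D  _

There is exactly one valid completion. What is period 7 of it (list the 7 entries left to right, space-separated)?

Period 7, room 7: period 7 has {D, E} and room 7 has {A, B, C, F}, leaving only G.
Period 2, room 6: period 2 has {A, C, G} and room 6 has {B, D, F, G}, leaving only E.
Period 4, room 2: period 4 has {E, F, G} and room 2 has {A, C, D, E, G}, leaving only B.
Period 2, room 2: period 2 has {A, C, E, G} and room 2 has {A, B, C, D, E, G}, leaving only F.
Period 2, room 3: period 2 has {A, C, E, F, G} and room 3 has {D, E}, leaving only B.
Period 2, room 5: period 2 has {A, B, C, E, F, G} and room 5 has {C, E, G}, leaving only D.
Period 4, room 1: period 4 has {B, E, F, G} and room 1 has {C, D, E, G}, leaving only A.
Period 4, room 6: period 4 has {A, B, E, F, G} and room 6 has {B, D, E, F, G}, leaving only C.
Period 3, room 6: period 3 has {D, E, F} and room 6 has {B, C, D, E, F, G}, leaving only A.
Period 3, room 5: period 3 has {A, D, E, F} and room 5 has {C, D, E, G}, leaving only B.
Period 1, room 5: period 1 has {A, C, D, E, G} and room 5 has {B, C, D, E, G}, leaving only F.
Period 7, room 5: period 7 has {D, E, G} and room 5 has {B, C, D, E, F, G}, leaving only A.
Period 1, room 1: period 1 has {A, C, D, E, F, G} and room 1 has {A, C, D, E, G}, leaving only B.
Period 7, room 1: period 7 has {A, D, E, G} and room 1 has {A, B, C, D, E, G}, leaving only F.
Period 7, room 3: period 7 has {A, D, E, F, G} and room 3 has {B, D, E}, leaving only C.
Period 7, room 4: period 7 has {A, C, D, E, F, G} and room 4 has {A, D, E, F, G}, leaving only B.
So period 7 reads: F E C B A D G.

F E C B A D G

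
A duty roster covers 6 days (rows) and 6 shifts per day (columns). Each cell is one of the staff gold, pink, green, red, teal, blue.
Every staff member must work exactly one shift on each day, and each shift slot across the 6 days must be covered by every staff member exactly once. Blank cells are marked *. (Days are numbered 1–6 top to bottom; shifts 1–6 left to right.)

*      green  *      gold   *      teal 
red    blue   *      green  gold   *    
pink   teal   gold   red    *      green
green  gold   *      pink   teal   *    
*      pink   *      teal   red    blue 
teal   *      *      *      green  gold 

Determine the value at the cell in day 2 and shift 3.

teal

Day 1, shift 1: day 1 has {gold, green, teal} and shift 1 has {pink, green, red, teal}, leaving only blue.
Day 1, shift 5: day 1 has {gold, green, teal, blue} and shift 5 has {gold, green, red, teal}, leaving only pink.
Day 1, shift 3: day 1 has {gold, pink, green, teal, blue} and shift 3 has {gold}, leaving only red.
Day 2, shift 6: day 2 has {gold, green, red, blue} and shift 6 has {gold, green, teal, blue}, leaving only pink.
Day 2 already has {gold, pink, green, red, blue} and shift 3 already has {gold, red}, so day 2, shift 3 must be teal.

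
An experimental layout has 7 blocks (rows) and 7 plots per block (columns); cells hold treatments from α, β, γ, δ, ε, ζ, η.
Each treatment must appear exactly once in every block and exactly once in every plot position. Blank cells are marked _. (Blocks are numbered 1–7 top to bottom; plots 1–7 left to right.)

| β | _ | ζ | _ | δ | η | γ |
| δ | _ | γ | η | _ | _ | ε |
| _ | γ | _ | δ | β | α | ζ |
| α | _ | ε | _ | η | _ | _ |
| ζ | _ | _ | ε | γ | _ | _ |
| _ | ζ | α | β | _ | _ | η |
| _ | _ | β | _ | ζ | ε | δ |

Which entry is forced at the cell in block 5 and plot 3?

Block 1, plot 4: block 1 has {β, γ, δ, ζ, η} and plot 4 has {β, δ, ε, η}, leaving only α.
Block 1, plot 2: block 1 has {α, β, γ, δ, ζ, η} and plot 2 has {γ, ζ}, leaving only ε.
Block 2, plot 5: block 2 has {γ, δ, ε, η} and plot 5 has {β, γ, δ, ζ, η}, leaving only α.
Block 2, plot 2: block 2 has {α, γ, δ, ε, η} and plot 2 has {γ, ε, ζ}, leaving only β.
Block 2, plot 6: block 2 has {α, β, γ, δ, ε, η} and plot 6 has {α, ε, η}, leaving only ζ.
Block 3, plot 3: block 3 has {α, β, γ, δ, ζ} and plot 3 has {α, β, γ, ε, ζ}, leaving only η.
Block 5 already has {γ, ε, ζ} and plot 3 already has {α, β, γ, ε, ζ, η}, so block 5, plot 3 must be δ.

δ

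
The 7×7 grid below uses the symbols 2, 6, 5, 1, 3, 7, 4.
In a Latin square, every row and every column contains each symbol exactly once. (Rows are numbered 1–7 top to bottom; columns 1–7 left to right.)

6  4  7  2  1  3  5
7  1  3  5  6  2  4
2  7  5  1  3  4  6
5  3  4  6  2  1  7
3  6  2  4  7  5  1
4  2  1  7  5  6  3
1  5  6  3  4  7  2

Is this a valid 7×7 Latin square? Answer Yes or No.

Each row is a permutation of the 7 symbols, and so is each column.

Yes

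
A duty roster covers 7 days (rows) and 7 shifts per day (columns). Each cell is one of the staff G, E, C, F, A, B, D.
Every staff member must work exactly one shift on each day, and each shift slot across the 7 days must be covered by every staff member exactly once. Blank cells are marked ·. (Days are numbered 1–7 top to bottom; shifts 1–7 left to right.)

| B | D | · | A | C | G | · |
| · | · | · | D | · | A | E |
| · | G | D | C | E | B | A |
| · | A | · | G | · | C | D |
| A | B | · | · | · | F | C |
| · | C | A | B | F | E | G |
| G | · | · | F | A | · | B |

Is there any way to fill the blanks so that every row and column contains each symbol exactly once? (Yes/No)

No day or shift among the givens repeats a symbol, and propagating forced cells runs into no contradiction.
One valid completion exists (for instance, B D E A C G F / C F B D G A E / F G D C E B A / E A F G B C D / A B G E D F C / D C A B F E G / G E C F A D B).

Yes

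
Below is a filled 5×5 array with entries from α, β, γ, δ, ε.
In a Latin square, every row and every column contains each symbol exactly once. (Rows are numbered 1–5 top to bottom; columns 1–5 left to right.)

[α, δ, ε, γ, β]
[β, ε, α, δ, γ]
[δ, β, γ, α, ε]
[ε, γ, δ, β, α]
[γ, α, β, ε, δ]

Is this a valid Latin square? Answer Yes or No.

Yes

Each row is a permutation of the 5 symbols, and so is each column.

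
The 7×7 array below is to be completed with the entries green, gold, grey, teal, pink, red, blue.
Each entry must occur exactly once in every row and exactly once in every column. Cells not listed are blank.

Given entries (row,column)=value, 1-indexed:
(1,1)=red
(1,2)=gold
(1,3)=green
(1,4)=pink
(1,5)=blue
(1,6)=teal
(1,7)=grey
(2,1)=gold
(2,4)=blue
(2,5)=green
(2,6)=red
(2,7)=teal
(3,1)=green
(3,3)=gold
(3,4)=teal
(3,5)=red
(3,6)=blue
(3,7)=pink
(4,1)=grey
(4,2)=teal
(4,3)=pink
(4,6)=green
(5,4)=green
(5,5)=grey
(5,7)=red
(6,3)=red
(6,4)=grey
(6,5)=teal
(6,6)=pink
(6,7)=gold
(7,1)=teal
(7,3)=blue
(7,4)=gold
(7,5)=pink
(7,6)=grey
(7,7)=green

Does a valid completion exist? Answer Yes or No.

Yes

No row or column among the givens repeats a symbol, and propagating forced cells runs into no contradiction.
One valid completion exists (for instance, red gold green pink blue teal grey / gold pink grey blue green red teal / green grey gold teal red blue pink / grey teal pink red gold green blue / pink blue teal green grey gold red / blue green red grey teal pink gold / teal red blue gold pink grey green).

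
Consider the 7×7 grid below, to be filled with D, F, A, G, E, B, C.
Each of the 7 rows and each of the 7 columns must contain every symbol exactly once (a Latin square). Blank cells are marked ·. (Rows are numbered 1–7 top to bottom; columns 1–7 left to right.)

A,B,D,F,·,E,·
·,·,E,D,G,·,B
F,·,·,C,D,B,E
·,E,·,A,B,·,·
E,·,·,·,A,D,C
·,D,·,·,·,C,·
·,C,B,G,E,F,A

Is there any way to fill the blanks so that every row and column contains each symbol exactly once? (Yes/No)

Row 1, column 5: row 1 has {D, F, A, E, B} and column 5 has {D, A, G, E, B}, so it must be C.
Row 1, column 7: row 1 has {D, F, A, E, B, C} and column 7 has {A, E, B, C}, so it must be G.
Row 2, column 1: row 2 has {D, G, E, B} and column 1 has {F, A, E}, so it must be C.
Row 2, column 6: row 2 has {D, G, E, B, C} and column 6 has {D, F, E, B, C}, so it must be A.
Row 2, column 2: row 2 has {D, A, G, E, B, C} and column 2 has {D, E, B, C}, so it must be F.
Row 4, column 6: row 4 has {A, E, B} and column 6 has {D, F, A, E, B, C}, so it must be G.
Row 4, column 1: row 4 has {A, G, E, B} and column 1 has {F, A, E, C}, so it must be D.
Now row 7, column 1: row 7 together with column 1 already contain {D, F, A, G, E, B, C} — every symbol — so nothing can go there. The grid has no valid completion.

No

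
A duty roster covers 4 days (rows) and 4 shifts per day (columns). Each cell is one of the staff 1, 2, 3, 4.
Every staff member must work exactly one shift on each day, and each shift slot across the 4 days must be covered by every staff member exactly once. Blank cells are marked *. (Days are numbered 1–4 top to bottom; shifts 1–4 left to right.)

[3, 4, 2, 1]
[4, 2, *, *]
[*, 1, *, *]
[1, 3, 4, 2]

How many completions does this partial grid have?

Day 2, shift 3: eliminating its day and shift leaves {1, 3}.
Day 2, shift 4: eliminating its day and shift leaves {3}.
Day 3, shift 1: eliminating its day and shift leaves {2}.
Day 3, shift 3: eliminating its day and shift leaves {3}.
Day 3, shift 4: eliminating its day and shift leaves {3, 4}.
Only one assignment across all blanks avoids any day or shift repeat, giving 1 completion.

1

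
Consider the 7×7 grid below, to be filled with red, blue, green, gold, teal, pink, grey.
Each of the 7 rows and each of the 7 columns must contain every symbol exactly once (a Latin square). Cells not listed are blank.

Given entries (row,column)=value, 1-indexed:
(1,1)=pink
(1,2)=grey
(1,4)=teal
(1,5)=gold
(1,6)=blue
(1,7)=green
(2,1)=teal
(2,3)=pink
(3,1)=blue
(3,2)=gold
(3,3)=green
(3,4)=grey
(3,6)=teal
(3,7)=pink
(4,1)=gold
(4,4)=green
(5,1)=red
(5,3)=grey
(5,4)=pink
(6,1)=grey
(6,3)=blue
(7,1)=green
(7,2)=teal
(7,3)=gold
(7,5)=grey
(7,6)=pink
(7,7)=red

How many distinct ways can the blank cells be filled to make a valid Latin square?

7

Row 1, column 3: eliminating its row and column leaves {red}.
Row 2, column 2: eliminating its row and column leaves {red, blue, green}.
Row 2, column 4: eliminating its row and column leaves {red, blue, gold}.
Row 2, column 5: eliminating its row and column leaves {red, blue, green}.
Row 2, column 6: eliminating its row and column leaves {red, green, gold, grey}.
Row 2, column 7: eliminating its row and column leaves {blue, gold, grey}.
Row 3, column 5: eliminating its row and column leaves {red}.
Row 4, column 2: eliminating its row and column leaves {red, blue, pink}.
Row 4, column 3: eliminating its row and column leaves {red, teal}.
Row 4, column 5: eliminating its row and column leaves {red, blue, teal, pink}.
Row 4, column 6: eliminating its row and column leaves {red, grey}.
Row 4, column 7: eliminating its row and column leaves {blue, teal, grey}.
Row 5, column 2: eliminating its row and column leaves {blue, green}.
Row 5, column 5: eliminating its row and column leaves {blue, green, teal}.
Row 5, column 6: eliminating its row and column leaves {green, gold}.
Row 5, column 7: eliminating its row and column leaves {blue, gold, teal}.
Row 6, column 2: eliminating its row and column leaves {red, green, pink}.
Row 6, column 4: eliminating its row and column leaves {red, gold}.
Row 6, column 5: eliminating its row and column leaves {red, green, teal, pink}.
Row 6, column 6: eliminating its row and column leaves {red, green, gold}.
Row 6, column 7: eliminating its row and column leaves {gold, teal}.
Row 7, column 4: eliminating its row and column leaves {blue}.
Enumerating the assignments across these blanks that avoid any row or column repeat gives 7 completions.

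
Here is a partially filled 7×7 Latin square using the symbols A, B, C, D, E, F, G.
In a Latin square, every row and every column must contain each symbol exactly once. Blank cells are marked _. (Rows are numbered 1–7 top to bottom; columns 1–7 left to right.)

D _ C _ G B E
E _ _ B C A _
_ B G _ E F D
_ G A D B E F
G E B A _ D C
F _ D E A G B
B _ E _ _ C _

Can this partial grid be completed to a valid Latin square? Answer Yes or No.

No row or column among the givens repeats a symbol, and propagating forced cells runs into no contradiction.
One valid completion exists (for instance, D A C F G B E / E D F B C A G / A B G C E F D / C G A D B E F / G E B A F D C / F C D E A G B / B F E G D C A).

Yes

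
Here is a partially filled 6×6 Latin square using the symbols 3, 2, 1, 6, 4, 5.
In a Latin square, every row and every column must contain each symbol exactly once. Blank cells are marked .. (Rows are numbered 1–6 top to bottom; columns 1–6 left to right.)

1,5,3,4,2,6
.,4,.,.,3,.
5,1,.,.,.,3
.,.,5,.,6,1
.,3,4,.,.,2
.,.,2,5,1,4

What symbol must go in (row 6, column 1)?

Row 2, column 6: row 2 has {3, 4} and column 6 has {3, 2, 1, 6, 4}, leaving only 5.
Row 3, column 3: row 3 has {3, 1, 5} and column 3 has {3, 2, 4, 5}, leaving only 6.
Row 2, column 3: row 2 has {3, 4, 5} and column 3 has {3, 2, 6, 4, 5}, leaving only 1.
Row 3, column 4: row 3 has {3, 1, 6, 5} and column 4 has {4, 5}, leaving only 2.
Row 2, column 4: row 2 has {3, 1, 4, 5} and column 4 has {2, 4, 5}, leaving only 6.
Row 2, column 1: row 2 has {3, 1, 6, 4, 5} and column 1 has {1, 5}, leaving only 2.
Row 3, column 5: row 3 has {3, 2, 1, 6, 5} and column 5 has {3, 2, 1, 6}, leaving only 4.
Row 4, column 2: row 4 has {1, 6, 5} and column 2 has {3, 1, 4, 5}, leaving only 2.
Row 4, column 4: row 4 has {2, 1, 6, 5} and column 4 has {2, 6, 4, 5}, leaving only 3.
Row 4, column 1: row 4 has {3, 2, 1, 6, 5} and column 1 has {2, 1, 5}, leaving only 4.
Row 5, column 1: row 5 has {3, 2, 4} and column 1 has {2, 1, 4, 5}, leaving only 6.
Row 6 already has {2, 1, 4, 5} and column 1 already has {2, 1, 6, 4, 5}, so row 6, column 1 must be 3.

3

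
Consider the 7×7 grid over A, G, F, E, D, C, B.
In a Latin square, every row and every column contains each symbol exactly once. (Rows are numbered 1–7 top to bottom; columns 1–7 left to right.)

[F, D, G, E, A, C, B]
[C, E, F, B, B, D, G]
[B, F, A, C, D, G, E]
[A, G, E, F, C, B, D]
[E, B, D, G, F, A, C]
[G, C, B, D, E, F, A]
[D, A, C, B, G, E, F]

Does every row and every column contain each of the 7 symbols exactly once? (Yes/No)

Row 2 contains B twice (at columns 4 and 5), so it is not a permutation.

No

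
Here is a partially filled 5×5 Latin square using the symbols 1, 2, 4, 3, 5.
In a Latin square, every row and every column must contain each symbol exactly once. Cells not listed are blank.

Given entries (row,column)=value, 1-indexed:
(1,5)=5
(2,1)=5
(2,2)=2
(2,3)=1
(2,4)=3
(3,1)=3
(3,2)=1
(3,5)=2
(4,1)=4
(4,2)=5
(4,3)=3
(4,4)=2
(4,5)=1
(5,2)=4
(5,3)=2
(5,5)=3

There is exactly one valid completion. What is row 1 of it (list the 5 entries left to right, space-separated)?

2 3 4 1 5

Row 1, column 2: row 1 has {5} and column 2 has {1, 2, 4, 5}, leaving only 3.
Row 1, column 3: row 1 has {3, 5} and column 3 has {1, 2, 3}, leaving only 4.
Row 1, column 4: row 1 has {4, 3, 5} and column 4 has {2, 3}, leaving only 1.
Row 1, column 1: row 1 has {1, 4, 3, 5} and column 1 has {4, 3, 5}, leaving only 2.
So row 1 reads: 2 3 4 1 5.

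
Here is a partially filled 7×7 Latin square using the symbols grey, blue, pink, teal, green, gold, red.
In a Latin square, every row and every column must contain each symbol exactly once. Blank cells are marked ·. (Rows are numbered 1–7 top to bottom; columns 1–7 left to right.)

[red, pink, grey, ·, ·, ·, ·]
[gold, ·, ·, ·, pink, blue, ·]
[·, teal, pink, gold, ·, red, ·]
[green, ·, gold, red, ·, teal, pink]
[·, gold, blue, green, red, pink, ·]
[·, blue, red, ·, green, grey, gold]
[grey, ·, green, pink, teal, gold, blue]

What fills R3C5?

grey

Row 1, column 6: row 1 has {grey, pink, red} and column 6 has {grey, blue, pink, teal, gold, red}, leaving only green.
Row 1, column 7: row 1 has {grey, pink, green, red} and column 7 has {blue, pink, gold}, leaving only teal.
Row 1, column 4: row 1 has {grey, pink, teal, green, red} and column 4 has {pink, green, gold, red}, leaving only blue.
Row 1, column 5: row 1 has {grey, blue, pink, teal, green, red} and column 5 has {pink, teal, green, red}, leaving only gold.
Row 2, column 3: row 2 has {blue, pink, gold} and column 3 has {grey, blue, pink, green, gold, red}, leaving only teal.
Row 2, column 4: row 2 has {blue, pink, teal, gold} and column 4 has {blue, pink, green, gold, red}, leaving only grey.
Row 3, column 1: row 3 has {pink, teal, gold, red} and column 1 has {grey, green, gold, red}, leaving only blue.
Row 3 already has {blue, pink, teal, gold, red} and column 5 already has {pink, teal, green, gold, red}, so row 3, column 5 must be grey.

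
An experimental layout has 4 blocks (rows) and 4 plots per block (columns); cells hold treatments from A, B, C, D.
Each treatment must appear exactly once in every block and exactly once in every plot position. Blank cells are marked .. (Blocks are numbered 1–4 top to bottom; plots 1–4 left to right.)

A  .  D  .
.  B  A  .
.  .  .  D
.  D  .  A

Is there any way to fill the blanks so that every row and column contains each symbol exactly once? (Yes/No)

No block or plot among the givens repeats a symbol, and propagating forced cells runs into no contradiction.
One valid completion exists (for instance, A C D B / D B A C / B A C D / C D B A).

Yes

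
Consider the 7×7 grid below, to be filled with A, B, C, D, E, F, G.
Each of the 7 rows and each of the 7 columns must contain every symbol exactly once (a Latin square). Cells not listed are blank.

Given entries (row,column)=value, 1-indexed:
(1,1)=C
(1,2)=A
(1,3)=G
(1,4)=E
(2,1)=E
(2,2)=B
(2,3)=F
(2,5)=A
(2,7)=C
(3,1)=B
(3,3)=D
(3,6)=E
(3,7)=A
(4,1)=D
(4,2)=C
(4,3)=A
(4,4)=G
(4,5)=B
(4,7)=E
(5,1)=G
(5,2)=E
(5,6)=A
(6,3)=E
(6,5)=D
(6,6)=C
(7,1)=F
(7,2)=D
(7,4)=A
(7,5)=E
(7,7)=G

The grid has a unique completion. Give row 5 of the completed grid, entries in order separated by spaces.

Row 1, column 5: row 1 has {A, C, E, G} and column 5 has {A, B, D, E}, leaving only F.
Row 5, column 5: row 5 has {A, E, G} and column 5 has {A, B, D, E, F}, leaving only C.
Row 5, column 3: row 5 has {A, C, E, G} and column 3 has {A, D, E, F, G}, leaving only B.
Row 2, column 4: row 2 has {A, B, C, E, F} and column 4 has {A, E, G}, leaving only D.
Row 5, column 4: row 5 has {A, B, C, E, G} and column 4 has {A, D, E, G}, leaving only F.
Row 5, column 7: row 5 has {A, B, C, E, F, G} and column 7 has {A, C, E, G}, leaving only D.
So row 5 reads: G E B F C A D.

G E B F C A D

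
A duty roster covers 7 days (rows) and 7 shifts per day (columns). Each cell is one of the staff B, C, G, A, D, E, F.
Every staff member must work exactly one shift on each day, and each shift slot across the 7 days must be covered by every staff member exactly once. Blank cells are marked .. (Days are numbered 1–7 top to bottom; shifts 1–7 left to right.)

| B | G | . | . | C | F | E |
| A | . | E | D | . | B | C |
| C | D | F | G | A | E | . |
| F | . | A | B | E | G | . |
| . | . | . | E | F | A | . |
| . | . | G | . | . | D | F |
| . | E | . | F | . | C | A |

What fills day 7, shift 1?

G

Day 1, shift 3: day 1 has {B, C, G, E, F} and shift 3 has {G, A, E, F}, leaving only D.
Day 1, shift 4: day 1 has {B, C, G, D, E, F} and shift 4 has {B, G, D, E, F}, leaving only A.
Day 2, shift 2: day 2 has {B, C, A, D, E} and shift 2 has {G, D, E}, leaving only F.
Day 2, shift 5: day 2 has {B, C, A, D, E, F} and shift 5 has {C, A, E, F}, leaving only G.
Day 3, shift 7: day 3 has {C, G, A, D, E, F} and shift 7 has {C, A, E, F}, leaving only B.
Day 4, shift 2: day 4 has {B, G, A, E, F} and shift 2 has {G, D, E, F}, leaving only C.
Day 4, shift 7: day 4 has {B, C, G, A, E, F} and shift 7 has {B, C, A, E, F}, leaving only D.
Day 5, shift 2: day 5 has {A, E, F} and shift 2 has {C, G, D, E, F}, leaving only B.
Day 5, shift 3: day 5 has {B, A, E, F} and shift 3 has {G, A, D, E, F}, leaving only C.
Day 5, shift 7: day 5 has {B, C, A, E, F} and shift 7 has {B, C, A, D, E, F}, leaving only G.
Day 5, shift 1: day 5 has {B, C, G, A, E, F} and shift 1 has {B, C, A, F}, leaving only D.
Day 7 already has {C, A, E, F} and shift 1 already has {B, C, A, D, F}, so day 7, shift 1 must be G.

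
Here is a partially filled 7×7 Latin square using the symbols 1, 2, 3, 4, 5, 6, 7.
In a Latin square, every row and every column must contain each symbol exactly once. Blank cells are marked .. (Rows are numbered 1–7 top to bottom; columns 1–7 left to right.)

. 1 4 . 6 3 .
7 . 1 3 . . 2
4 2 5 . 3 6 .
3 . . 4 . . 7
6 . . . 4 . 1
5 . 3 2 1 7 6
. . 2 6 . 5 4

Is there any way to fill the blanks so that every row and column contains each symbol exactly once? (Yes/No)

Row 3, column 7: row 3 together with column 7 already contain {1, 2, 3, 4, 5, 6, 7} — every symbol — so nothing can go there. The grid has no valid completion.

No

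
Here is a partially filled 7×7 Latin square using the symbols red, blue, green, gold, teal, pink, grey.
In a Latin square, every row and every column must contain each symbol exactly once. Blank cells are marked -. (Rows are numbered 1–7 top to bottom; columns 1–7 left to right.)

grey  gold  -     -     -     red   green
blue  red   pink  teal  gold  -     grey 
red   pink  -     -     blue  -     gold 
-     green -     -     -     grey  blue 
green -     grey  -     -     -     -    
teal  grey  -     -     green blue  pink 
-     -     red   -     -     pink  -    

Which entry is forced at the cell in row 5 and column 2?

teal

Row 2, column 6: row 2 has {red, blue, gold, teal, pink, grey} and column 6 has {red, blue, pink, grey}, leaving only green.
Row 3, column 6: row 3 has {red, blue, gold, pink} and column 6 has {red, blue, green, pink, grey}, leaving only teal.
Row 3, column 3: row 3 has {red, blue, gold, teal, pink} and column 3 has {red, pink, grey}, leaving only green.
Row 3, column 4: row 3 has {red, blue, green, gold, teal, pink} and column 4 has {teal}, leaving only grey.
Row 5, column 6: row 5 has {green, grey} and column 6 has {red, blue, green, teal, pink, grey}, leaving only gold.
Row 6, column 3: row 6 has {blue, green, teal, pink, grey} and column 3 has {red, green, pink, grey}, leaving only gold.
Row 4, column 3: row 4 has {blue, green, grey} and column 3 has {red, green, gold, pink, grey}, leaving only teal.
Row 1, column 3: row 1 has {red, green, gold, grey} and column 3 has {red, green, gold, teal, pink, grey}, leaving only blue.
Row 1, column 4: row 1 has {red, blue, green, gold, grey} and column 4 has {teal, grey}, leaving only pink.
Row 1, column 5: row 1 has {red, blue, green, gold, pink, grey} and column 5 has {blue, green, gold}, leaving only teal.
Row 6, column 4: row 6 has {blue, green, gold, teal, pink, grey} and column 4 has {teal, pink, grey}, leaving only red.
Row 4, column 4: row 4 has {blue, green, teal, grey} and column 4 has {red, teal, pink, grey}, leaving only gold.
Row 4, column 1: row 4 has {blue, green, gold, teal, grey} and column 1 has {red, blue, green, teal, grey}, leaving only pink.
Row 4, column 5: row 4 has {blue, green, gold, teal, pink, grey} and column 5 has {blue, green, gold, teal}, leaving only red.
Row 5, column 4: row 5 has {green, gold, grey} and column 4 has {red, gold, teal, pink, grey}, leaving only blue.
Row 5 already has {blue, green, gold, grey} and column 2 already has {red, green, gold, pink, grey}, so row 5, column 2 must be teal.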